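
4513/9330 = 4513/9330 = 0.48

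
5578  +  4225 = 9803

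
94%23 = 2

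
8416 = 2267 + 6149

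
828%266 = 30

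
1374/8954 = 687/4477 = 0.15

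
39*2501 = 97539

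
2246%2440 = 2246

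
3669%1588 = 493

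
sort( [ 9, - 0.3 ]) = [  -  0.3, 9 ] 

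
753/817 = 753/817 = 0.92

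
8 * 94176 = 753408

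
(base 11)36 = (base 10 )39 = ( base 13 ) 30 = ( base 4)213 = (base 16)27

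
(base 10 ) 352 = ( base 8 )540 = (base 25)e2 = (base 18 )11A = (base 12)254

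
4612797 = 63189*73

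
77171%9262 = 3075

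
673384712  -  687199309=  - 13814597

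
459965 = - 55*( - 8363) 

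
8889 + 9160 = 18049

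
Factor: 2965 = 5^1*593^1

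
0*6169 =0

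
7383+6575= 13958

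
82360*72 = 5929920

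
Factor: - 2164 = - 2^2 * 541^1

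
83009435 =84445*983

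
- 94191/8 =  - 11774 + 1/8 = - 11773.88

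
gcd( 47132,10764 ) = 4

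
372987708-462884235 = - 89896527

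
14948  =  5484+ 9464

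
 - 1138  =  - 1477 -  - 339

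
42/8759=42/8759 = 0.00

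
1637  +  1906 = 3543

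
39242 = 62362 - 23120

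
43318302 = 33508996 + 9809306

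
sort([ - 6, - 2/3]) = [  -  6,-2/3] 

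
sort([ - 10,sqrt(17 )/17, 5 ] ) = [ - 10, sqrt( 17)/17,5 ]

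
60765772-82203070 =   -  21437298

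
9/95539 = 9/95539 = 0.00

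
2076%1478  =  598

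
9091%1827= 1783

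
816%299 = 218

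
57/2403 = 19/801 =0.02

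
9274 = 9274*1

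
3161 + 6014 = 9175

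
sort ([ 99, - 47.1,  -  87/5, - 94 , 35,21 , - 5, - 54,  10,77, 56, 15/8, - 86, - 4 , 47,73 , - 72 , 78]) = [  -  94, - 86, - 72, - 54, - 47.1, - 87/5, - 5, - 4, 15/8, 10,  21,35, 47, 56,73 , 77,78, 99] 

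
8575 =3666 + 4909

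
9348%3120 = 3108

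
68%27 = 14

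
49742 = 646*77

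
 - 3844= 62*(-62)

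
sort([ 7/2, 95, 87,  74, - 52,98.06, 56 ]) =[-52, 7/2 , 56, 74,  87, 95, 98.06]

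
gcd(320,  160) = 160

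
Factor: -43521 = -3^1*89^1* 163^1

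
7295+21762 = 29057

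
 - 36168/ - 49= 738+6/49 = 738.12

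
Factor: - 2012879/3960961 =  - 11^1*19^1 * 37^( - 1 ) *9631^1*107053^( - 1 ) 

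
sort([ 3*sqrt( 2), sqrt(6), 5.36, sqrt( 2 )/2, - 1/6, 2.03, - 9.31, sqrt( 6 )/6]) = [ - 9.31 ,-1/6, sqrt ( 6)/6, sqrt( 2)/2,2.03,  sqrt( 6 ),  3*sqrt( 2 ), 5.36]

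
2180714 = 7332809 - 5152095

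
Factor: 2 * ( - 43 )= - 86  =  - 2^1 * 43^1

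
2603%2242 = 361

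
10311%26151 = 10311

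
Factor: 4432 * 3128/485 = 13863296/485 = 2^7 * 5^( -1) * 17^1*23^1*97^( - 1 ) * 277^1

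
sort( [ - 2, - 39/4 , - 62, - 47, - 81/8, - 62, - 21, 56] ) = [ - 62,- 62, - 47, - 21, - 81/8, - 39/4, - 2,56] 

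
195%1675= 195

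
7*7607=53249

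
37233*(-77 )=  -  2866941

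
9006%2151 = 402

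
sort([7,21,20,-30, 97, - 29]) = [ - 30,-29,7, 20, 21, 97]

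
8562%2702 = 456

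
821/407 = 2 + 7/407 = 2.02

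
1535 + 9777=11312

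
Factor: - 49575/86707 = -3^1 * 5^2 *31^(-1 )*661^1*2797^ (-1) 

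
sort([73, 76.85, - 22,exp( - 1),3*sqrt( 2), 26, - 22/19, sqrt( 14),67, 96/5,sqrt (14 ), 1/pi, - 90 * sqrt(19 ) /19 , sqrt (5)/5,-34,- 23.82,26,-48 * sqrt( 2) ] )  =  [ - 48 * sqrt(  2), - 34,- 23.82, - 22,-90 * sqrt( 19) /19,  -  22/19,1/pi,exp( - 1 ), sqrt (5 ) /5,sqrt(14 ),sqrt(14), 3*sqrt( 2 ) , 96/5,26,26,67, 73, 76.85 ]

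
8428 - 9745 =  - 1317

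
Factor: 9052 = 2^2*31^1 * 73^1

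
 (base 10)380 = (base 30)CK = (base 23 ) gc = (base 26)EG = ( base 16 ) 17C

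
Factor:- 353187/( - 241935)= 3^2* 5^( - 1 ) * 103^1 * 127^ ( - 1) = 927/635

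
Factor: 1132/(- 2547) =- 2^2*3^( - 2 )=-  4/9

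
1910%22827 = 1910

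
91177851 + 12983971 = 104161822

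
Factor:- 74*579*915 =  - 39204090 = -2^1*3^2 * 5^1 * 37^1*61^1*193^1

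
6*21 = 126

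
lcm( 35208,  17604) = 35208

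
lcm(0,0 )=0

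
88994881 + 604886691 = 693881572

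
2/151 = 2/151 =0.01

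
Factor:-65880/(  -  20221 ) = 2^3*3^3*5^1*61^1* 73^ (-1 )*277^(-1 )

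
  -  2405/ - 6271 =2405/6271 = 0.38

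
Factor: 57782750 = 2^1 * 5^3 *231131^1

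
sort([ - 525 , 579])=[ - 525,579]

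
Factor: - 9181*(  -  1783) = 16369723 = 1783^1*9181^1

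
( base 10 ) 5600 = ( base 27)7ib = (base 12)32a8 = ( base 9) 7612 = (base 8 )12740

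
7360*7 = 51520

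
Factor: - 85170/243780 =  - 167/478 = - 2^ ( - 1)*167^1*239^( - 1)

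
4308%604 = 80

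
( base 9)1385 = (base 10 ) 1049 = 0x419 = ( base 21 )27k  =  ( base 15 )49e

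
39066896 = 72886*536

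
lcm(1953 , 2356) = 148428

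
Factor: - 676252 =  - 2^2 * 169063^1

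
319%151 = 17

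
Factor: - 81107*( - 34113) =3^1* 13^1*17^1 * 83^1*137^1*367^1= 2766803091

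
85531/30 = 85531/30=2851.03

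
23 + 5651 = 5674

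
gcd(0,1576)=1576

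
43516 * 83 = 3611828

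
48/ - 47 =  - 2 + 46/47 = -  1.02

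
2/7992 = 1/3996 = 0.00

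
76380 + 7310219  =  7386599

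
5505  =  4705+800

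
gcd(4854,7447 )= 1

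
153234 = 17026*9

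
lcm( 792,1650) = 19800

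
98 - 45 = 53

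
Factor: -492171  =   - 3^1*164057^1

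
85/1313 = 85/1313 = 0.06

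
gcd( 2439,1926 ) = 9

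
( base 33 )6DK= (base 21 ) FHB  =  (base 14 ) 278B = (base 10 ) 6983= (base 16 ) 1B47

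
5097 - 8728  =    -  3631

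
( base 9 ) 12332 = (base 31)8je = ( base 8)20143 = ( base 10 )8291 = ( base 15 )26cb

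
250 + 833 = 1083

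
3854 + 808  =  4662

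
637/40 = 637/40= 15.93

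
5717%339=293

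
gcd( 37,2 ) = 1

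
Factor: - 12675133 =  - 71^1*167^1  *1069^1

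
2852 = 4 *713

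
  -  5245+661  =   - 4584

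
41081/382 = 107 + 207/382 = 107.54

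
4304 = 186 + 4118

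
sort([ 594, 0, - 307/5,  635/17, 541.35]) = [-307/5,0, 635/17, 541.35, 594]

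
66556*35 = 2329460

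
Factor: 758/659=2^1 * 379^1 * 659^( - 1)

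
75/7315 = 15/1463  =  0.01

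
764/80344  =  191/20086 = 0.01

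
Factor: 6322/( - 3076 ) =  - 2^( - 1)*29^1 * 109^1*769^( - 1)=- 3161/1538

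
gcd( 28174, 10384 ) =2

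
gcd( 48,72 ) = 24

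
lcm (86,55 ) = 4730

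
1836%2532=1836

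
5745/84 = 68 + 11/28 =68.39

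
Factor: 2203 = 2203^1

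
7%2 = 1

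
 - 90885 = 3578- 94463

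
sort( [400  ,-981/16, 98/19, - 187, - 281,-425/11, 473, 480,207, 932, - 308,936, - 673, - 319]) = [ - 673, - 319, - 308,  -  281,-187,-981/16, - 425/11, 98/19,207, 400, 473 , 480,932, 936 ]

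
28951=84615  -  55664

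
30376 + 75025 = 105401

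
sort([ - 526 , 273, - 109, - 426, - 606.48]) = [ - 606.48, - 526, -426,-109, 273]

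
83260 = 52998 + 30262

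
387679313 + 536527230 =924206543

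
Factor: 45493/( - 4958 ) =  - 2^ ( - 1) *7^1*37^(-1)*97^1 = - 679/74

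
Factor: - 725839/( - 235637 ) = 17^( - 1) *61^1*73^1*83^( - 1)*163^1 *167^( - 1)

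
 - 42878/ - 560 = 21439/280 = 76.57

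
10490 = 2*5245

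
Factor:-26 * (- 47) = 1222  =  2^1*13^1*47^1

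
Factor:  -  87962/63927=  - 2^1*3^(  -  2 ) * 7^1*61^1*103^1*7103^(-1 )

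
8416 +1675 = 10091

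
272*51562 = 14024864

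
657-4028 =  - 3371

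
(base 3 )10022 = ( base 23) 3k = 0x59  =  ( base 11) 81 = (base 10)89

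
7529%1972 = 1613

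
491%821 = 491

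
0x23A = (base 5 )4240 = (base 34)GQ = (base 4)20322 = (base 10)570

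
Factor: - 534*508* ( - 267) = 72429624 = 2^3*3^2*89^2*127^1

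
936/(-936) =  - 1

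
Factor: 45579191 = 7^1*1877^1*3469^1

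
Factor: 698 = 2^1*349^1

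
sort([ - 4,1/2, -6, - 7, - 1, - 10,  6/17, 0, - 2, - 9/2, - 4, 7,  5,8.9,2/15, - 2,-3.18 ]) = [ - 10, - 7, - 6, - 9/2, - 4,  -  4, - 3.18, - 2, - 2, - 1,  0, 2/15,6/17,1/2,  5, 7, 8.9 ] 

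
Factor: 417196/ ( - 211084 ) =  - 923/467 = - 13^1*71^1*467^ ( - 1)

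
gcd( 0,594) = 594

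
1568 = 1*1568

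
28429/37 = 28429/37 = 768.35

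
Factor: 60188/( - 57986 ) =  - 2^1*41^1*79^( - 1) = - 82/79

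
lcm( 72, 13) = 936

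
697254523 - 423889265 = 273365258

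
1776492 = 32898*54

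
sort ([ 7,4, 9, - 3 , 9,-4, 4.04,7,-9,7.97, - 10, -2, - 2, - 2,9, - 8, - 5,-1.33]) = [ - 10, - 9,-8,-5, -4,-3 ,-2, - 2, - 2 , - 1.33,4, 4.04,  7,7, 7.97,9,9,9 ] 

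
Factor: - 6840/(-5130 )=4/3 = 2^2*3^( - 1)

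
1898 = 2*949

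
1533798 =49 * 31302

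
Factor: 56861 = 7^1*8123^1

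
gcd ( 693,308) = 77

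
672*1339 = 899808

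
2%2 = 0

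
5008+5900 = 10908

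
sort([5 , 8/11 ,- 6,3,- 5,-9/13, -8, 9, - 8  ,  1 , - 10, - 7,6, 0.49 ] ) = [ - 10, - 8, - 8, - 7, - 6, - 5, -9/13,  0.49,  8/11, 1, 3,5, 6,  9 ]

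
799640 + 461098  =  1260738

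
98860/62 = 49430/31 = 1594.52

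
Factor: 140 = 2^2*5^1*7^1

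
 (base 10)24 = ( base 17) 17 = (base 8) 30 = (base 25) o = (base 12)20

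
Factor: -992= -2^5* 31^1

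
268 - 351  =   - 83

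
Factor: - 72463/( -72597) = 3^( - 1) *7^( - 1)*233^1 * 311^1*3457^( - 1 ) 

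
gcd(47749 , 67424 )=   1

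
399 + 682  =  1081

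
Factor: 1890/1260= 2^( - 1 ) * 3^1 = 3/2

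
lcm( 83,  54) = 4482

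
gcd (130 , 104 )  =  26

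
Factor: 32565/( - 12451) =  - 3^1 * 5^1*13^1*167^1 * 12451^( - 1) 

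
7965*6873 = 54743445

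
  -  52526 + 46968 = -5558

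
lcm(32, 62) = 992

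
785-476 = 309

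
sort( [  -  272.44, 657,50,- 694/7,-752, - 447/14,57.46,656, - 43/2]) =[-752, - 272.44,-694/7,-447/14,-43/2,  50, 57.46 , 656, 657]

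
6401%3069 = 263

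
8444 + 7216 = 15660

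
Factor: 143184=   2^4*3^1*19^1*157^1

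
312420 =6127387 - 5814967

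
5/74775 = 1/14955 =0.00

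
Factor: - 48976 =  - 2^4*3061^1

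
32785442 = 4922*6661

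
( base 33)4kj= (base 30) 5HP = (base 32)4TB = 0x13ab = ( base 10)5035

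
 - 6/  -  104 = 3/52 = 0.06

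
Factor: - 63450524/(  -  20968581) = 2^2 * 3^( - 1)*431^ ( - 1)*16217^(-1 )*15862631^1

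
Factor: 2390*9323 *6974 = 2^2*5^1*11^1*239^1*317^1 * 9323^1 = 155394458780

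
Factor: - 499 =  - 499^1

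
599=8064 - 7465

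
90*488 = 43920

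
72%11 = 6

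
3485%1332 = 821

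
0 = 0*115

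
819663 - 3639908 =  - 2820245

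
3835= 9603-5768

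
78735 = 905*87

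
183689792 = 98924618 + 84765174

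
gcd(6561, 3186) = 27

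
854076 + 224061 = 1078137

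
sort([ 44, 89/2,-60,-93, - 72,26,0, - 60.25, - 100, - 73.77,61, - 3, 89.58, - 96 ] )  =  [ -100,-96, - 93, - 73.77, - 72, - 60.25,-60, - 3, 0,26  ,  44, 89/2,61, 89.58]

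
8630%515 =390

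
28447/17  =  1673+6/17  =  1673.35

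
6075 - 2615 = 3460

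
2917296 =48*60777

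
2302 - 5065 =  - 2763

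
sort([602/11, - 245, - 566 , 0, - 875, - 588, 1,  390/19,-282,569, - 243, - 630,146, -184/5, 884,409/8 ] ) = [  -  875, -630, - 588, - 566, - 282, - 245, - 243,-184/5, 0, 1 , 390/19,  409/8,602/11,146, 569, 884 ]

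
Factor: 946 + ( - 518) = 428 = 2^2*107^1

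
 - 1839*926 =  - 1702914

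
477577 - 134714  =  342863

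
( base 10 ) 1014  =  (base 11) 842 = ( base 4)33312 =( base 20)2AE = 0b1111110110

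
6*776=4656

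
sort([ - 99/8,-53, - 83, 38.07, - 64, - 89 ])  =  [-89, - 83, - 64,-53, - 99/8, 38.07]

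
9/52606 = 9/52606 =0.00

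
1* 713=713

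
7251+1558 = 8809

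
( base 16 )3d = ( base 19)34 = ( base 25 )2B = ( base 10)61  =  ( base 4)331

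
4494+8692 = 13186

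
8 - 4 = 4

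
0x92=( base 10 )146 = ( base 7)266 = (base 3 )12102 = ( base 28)56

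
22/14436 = 11/7218= 0.00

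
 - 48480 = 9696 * ( - 5)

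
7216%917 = 797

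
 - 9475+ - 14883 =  - 24358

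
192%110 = 82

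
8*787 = 6296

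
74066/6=12344 + 1/3 = 12344.33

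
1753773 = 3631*483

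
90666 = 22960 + 67706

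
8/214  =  4/107 = 0.04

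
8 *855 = 6840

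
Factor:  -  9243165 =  - 3^1*5^1*616211^1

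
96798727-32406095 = 64392632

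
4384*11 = 48224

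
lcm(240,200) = 1200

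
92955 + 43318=136273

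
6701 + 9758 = 16459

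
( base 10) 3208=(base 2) 110010001000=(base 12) 1A34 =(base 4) 302020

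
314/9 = 314/9 = 34.89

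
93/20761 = 93/20761 = 0.00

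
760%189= 4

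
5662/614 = 9 + 68/307 = 9.22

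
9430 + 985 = 10415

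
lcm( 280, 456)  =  15960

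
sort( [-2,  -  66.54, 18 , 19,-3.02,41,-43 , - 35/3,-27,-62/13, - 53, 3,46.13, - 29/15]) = [ - 66.54,  -  53 , - 43, - 27,-35/3,- 62/13, - 3.02, - 2,- 29/15, 3,  18 , 19,  41,46.13] 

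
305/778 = 305/778 = 0.39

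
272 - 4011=  -  3739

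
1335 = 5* 267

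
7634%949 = 42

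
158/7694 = 79/3847 = 0.02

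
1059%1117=1059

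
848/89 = 848/89 =9.53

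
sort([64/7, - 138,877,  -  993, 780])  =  [- 993, - 138,64/7,780, 877 ] 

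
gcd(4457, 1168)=1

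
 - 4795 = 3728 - 8523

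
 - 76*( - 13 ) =988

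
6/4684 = 3/2342=0.00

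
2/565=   2/565 = 0.00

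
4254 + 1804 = 6058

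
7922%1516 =342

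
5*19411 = 97055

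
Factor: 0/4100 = 0^1 = 0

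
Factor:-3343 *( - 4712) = 15752216 = 2^3*19^1*31^1 * 3343^1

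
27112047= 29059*933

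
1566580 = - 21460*(- 73) 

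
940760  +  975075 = 1915835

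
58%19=1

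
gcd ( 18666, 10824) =6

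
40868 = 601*68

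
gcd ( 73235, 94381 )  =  97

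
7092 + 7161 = 14253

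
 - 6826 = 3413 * ( - 2)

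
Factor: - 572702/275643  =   - 2^1*3^( - 4)*13^1* 41^( - 1)*83^( - 1)*22027^1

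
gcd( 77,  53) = 1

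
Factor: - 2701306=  - 2^1  *  19^1*67^1*1061^1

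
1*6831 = 6831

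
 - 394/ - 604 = 197/302 = 0.65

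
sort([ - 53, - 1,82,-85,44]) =[ - 85, - 53, - 1,44,82]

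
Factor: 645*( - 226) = -2^1*3^1*5^1 * 43^1 *113^1 = - 145770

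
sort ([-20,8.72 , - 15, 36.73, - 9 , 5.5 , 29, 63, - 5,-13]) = [ - 20, - 15, - 13,-9 ,-5, 5.5, 8.72,29, 36.73, 63 ]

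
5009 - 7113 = -2104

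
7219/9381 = 7219/9381 = 0.77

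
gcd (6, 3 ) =3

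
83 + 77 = 160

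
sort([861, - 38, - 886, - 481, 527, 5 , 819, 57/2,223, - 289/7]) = [ - 886,-481, - 289/7, - 38, 5,57/2,223,527,819,861]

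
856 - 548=308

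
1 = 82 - 81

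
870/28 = 435/14 = 31.07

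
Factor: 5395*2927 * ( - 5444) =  - 2^2*5^1 * 13^1*83^1 * 1361^1*2927^1= -85967102260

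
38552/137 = 281  +  55/137 = 281.40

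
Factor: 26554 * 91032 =2^4*3^1*11^1*17^1*71^1*3793^1 = 2417263728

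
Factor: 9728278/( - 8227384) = -4864139/4113692 = - 2^( - 2 )* 7^1 * 11^( - 1 ) *71^1*9787^1*93493^( - 1 ) 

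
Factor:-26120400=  - 2^4*3^1*5^2*21767^1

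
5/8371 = 5/8371= 0.00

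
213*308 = 65604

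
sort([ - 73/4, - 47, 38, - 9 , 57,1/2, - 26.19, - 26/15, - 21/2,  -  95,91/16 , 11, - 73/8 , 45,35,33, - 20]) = [  -  95, - 47,  -  26.19,-20, - 73/4, - 21/2, - 73/8, - 9, - 26/15,1/2,91/16,11,33,35,38,45,57 ] 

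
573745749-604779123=- 31033374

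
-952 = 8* ( - 119 )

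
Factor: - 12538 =  -  2^1*6269^1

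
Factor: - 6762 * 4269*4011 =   -  2^1*3^3 * 7^3*23^1*191^1*1423^1 = - 115785448758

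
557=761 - 204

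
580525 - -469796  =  1050321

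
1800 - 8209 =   -  6409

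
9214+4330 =13544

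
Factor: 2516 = 2^2*17^1*37^1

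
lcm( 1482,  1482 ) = 1482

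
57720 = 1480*39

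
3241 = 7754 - 4513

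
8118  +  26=8144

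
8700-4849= 3851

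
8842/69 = 8842/69 =128.14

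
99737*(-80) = -7978960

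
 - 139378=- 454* 307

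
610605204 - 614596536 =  - 3991332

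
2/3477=2/3477 = 0.00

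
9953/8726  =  1+1227/8726=1.14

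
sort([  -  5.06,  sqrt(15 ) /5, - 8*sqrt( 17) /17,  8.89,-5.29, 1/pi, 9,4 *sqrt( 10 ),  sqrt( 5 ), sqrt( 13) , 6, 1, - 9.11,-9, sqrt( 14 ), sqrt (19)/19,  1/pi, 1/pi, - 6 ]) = [ - 9.11, - 9, - 6, - 5.29, - 5.06, - 8*sqrt (17)/17 , sqrt( 19) /19,  1/pi, 1/pi,1/pi, sqrt( 15)/5, 1, sqrt( 5),  sqrt(13 ), sqrt (14), 6, 8.89, 9,4 * sqrt( 10 ) ]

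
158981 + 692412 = 851393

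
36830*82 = 3020060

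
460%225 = 10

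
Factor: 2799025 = 5^2*103^1* 1087^1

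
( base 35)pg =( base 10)891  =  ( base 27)160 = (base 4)31323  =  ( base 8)1573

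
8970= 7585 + 1385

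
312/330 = 52/55=0.95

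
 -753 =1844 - 2597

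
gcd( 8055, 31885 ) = 5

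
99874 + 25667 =125541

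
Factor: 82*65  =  2^1*5^1*13^1*41^1 = 5330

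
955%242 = 229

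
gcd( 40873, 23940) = 7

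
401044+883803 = 1284847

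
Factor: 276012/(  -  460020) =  - 3/5= - 3^1 * 5^( - 1)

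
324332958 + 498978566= 823311524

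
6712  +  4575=11287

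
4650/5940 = 155/198  =  0.78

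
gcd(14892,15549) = 219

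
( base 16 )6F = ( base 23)4J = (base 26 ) 47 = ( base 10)111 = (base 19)5g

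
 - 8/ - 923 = 8/923=0.01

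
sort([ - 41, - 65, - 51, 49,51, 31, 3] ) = [ - 65,-51,  -  41, 3,31, 49, 51]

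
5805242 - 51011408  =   - 45206166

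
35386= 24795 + 10591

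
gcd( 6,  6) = 6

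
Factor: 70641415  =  5^1*13^1*1086791^1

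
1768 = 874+894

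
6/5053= 6/5053=0.00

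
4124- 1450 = 2674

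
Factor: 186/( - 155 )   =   - 6/5 = - 2^1*3^1*5^( - 1 )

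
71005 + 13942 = 84947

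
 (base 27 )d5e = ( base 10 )9626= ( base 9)14175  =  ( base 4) 2112122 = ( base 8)22632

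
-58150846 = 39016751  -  97167597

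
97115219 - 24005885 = 73109334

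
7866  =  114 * 69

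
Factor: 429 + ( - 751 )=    - 2^1 * 7^1*23^1 = - 322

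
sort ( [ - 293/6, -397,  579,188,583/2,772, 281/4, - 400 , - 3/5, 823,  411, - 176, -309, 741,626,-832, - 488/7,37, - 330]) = [ - 832, - 400, - 397,-330, -309, - 176, - 488/7 ,- 293/6, - 3/5, 37,281/4,188,583/2,411 , 579,626, 741 , 772, 823]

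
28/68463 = 28/68463  =  0.00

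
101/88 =101/88 = 1.15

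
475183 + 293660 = 768843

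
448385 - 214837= 233548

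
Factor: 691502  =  2^1*7^1*49393^1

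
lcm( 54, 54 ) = 54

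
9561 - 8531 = 1030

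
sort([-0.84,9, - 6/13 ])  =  [-0.84, - 6/13,  9]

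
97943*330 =32321190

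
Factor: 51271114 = 2^1*25635557^1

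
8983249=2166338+6816911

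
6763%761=675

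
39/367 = 39/367= 0.11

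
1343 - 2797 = - 1454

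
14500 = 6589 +7911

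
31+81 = 112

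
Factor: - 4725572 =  - 2^2 * 389^1 * 3037^1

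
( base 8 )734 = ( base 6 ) 2112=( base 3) 122122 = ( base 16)1dc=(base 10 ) 476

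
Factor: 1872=2^4*3^2*13^1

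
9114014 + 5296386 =14410400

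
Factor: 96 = 2^5 *3^1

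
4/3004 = 1/751 =0.00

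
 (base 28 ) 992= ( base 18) 14A2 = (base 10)7310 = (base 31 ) 7IP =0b1110010001110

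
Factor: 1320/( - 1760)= - 2^(-2 )*3^1  =  -  3/4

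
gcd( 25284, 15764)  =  28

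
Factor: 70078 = 2^1*  37^1*947^1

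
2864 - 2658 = 206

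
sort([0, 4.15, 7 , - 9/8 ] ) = [ - 9/8, 0,4.15, 7 ]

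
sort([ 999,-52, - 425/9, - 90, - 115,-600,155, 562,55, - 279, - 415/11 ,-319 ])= [ - 600 , - 319,-279 , - 115, - 90, - 52, - 425/9, - 415/11,55,155, 562, 999 ]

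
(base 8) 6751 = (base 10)3561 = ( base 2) 110111101001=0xde9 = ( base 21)81C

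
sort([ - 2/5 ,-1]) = [ - 1 ,  -  2/5] 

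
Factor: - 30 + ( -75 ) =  - 105 = - 3^1*5^1*7^1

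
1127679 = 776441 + 351238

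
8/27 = 8/27=0.30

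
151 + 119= 270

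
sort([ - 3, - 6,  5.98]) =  [ - 6,-3,5.98] 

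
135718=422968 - 287250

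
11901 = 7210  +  4691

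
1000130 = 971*1030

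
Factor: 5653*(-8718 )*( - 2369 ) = 116751081126  =  2^1*3^1*23^1*103^1*1453^1 * 5653^1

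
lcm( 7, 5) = 35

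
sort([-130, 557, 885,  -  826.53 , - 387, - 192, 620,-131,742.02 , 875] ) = [ - 826.53, - 387, - 192 , - 131 ,  -  130,557, 620, 742.02,875 , 885]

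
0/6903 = 0 = 0.00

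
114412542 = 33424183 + 80988359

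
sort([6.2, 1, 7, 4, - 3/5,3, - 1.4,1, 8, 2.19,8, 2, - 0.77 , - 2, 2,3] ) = [ - 2, - 1.4,-0.77,- 3/5, 1, 1, 2, 2,2.19, 3,3, 4, 6.2,7, 8, 8]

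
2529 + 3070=5599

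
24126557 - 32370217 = -8243660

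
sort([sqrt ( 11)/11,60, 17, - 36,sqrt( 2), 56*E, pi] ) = [ - 36, sqrt( 11 ) /11, sqrt( 2 ), pi, 17, 60,56*E ]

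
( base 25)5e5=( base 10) 3480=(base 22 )744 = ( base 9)4686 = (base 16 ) D98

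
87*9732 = 846684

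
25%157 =25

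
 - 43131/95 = - 43131/95  =  - 454.01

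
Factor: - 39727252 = -2^2*19^1*463^1*1129^1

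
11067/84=131 +3/4 = 131.75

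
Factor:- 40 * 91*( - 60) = 2^5*3^1*5^2 *7^1*13^1  =  218400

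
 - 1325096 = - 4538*292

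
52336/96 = 545+ 1/6 = 545.17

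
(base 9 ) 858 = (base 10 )701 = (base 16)2BD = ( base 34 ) kl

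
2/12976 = 1/6488 = 0.00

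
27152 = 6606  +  20546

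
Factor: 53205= 3^1*5^1*3547^1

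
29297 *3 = 87891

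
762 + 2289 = 3051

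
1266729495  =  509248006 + 757481489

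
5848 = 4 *1462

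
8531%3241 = 2049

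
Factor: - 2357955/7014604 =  - 2^( - 2)*3^2 * 5^1*61^1*859^1*1753651^( - 1 ) 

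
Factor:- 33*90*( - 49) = 2^1  *  3^3 * 5^1*7^2 * 11^1 = 145530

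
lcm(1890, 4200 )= 37800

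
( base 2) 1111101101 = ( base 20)2A5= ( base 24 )1HL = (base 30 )13F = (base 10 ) 1005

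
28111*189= 5312979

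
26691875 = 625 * 42707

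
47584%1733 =793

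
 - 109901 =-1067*103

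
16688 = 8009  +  8679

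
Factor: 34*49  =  1666 = 2^1*7^2*17^1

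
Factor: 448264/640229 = 2^3*137^1*409^1*  640229^( - 1)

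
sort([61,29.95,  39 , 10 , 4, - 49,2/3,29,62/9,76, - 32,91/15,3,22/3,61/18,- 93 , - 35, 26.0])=[ -93,  -  49,-35,-32,2/3, 3,61/18, 4 , 91/15,62/9,22/3,10,26.0 , 29,29.95, 39,61, 76] 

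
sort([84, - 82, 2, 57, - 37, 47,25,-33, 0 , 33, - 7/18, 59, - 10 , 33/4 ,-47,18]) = [  -  82,-47, - 37,-33, - 10, - 7/18,0,  2,33/4, 18,25,33, 47, 57,59, 84 ] 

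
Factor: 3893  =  17^1*229^1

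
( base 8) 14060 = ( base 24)ai0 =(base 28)7P4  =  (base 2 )1100000110000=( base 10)6192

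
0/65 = 0 = 0.00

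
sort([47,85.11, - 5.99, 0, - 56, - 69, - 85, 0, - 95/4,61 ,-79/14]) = [ - 85, - 69,-56,  -  95/4,-5.99,-79/14, 0, 0,47, 61, 85.11 ] 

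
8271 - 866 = 7405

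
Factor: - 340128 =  - 2^5*3^2*1181^1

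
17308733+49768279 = 67077012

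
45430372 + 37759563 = 83189935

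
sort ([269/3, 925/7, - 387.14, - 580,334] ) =[  -  580, - 387.14,269/3,925/7,  334 ]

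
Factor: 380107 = 7^1*13^1*4177^1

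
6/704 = 3/352 = 0.01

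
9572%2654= 1610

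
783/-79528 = -783/79528 = - 0.01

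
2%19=2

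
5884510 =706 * 8335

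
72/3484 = 18/871 = 0.02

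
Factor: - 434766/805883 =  - 2^1*3^1*13^(-1)*61991^( - 1)*72461^1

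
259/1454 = 259/1454 = 0.18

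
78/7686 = 13/1281 = 0.01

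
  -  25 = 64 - 89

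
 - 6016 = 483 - 6499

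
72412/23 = 3148+8/23 = 3148.35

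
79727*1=79727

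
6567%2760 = 1047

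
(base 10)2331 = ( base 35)1VL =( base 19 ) 68D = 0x91B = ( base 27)359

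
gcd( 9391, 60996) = 1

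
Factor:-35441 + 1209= - 2^3*11^1*389^1  =  -34232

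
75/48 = 1+9/16= 1.56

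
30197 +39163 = 69360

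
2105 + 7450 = 9555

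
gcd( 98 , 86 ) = 2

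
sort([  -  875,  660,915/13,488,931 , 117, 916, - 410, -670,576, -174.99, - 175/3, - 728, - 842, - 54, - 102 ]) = [ - 875, - 842, - 728, - 670, - 410, - 174.99, - 102, - 175/3, - 54,915/13,117,488, 576 , 660,916,931]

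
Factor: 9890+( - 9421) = 469=7^1*67^1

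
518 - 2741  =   - 2223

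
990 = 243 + 747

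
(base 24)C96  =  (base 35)5ST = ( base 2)1101111011110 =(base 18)1406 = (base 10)7134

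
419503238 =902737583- 483234345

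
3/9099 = 1/3033 = 0.00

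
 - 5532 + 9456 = 3924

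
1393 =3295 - 1902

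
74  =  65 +9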